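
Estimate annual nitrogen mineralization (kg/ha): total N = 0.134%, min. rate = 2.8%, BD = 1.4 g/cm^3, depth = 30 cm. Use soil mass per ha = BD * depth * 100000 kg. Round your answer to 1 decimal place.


Step 1: Soil mass per ha = BD * depth * 100000 = 1.4 * 30 * 100000 = 4200000 kg
Step 2: Total N pool = soil mass * N%/100 = 4200000 * 0.134/100 = 5628.0 kg/ha
Step 3: N mineralized = N pool * rate%/100 = 5628.0 * 2.8/100 = 157.6 kg/ha/yr

157.6


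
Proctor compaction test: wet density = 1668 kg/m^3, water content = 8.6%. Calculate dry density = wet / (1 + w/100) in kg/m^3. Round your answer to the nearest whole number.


Step 1: Dry density = wet density / (1 + w/100)
Step 2: Dry density = 1668 / (1 + 8.6/100)
Step 3: Dry density = 1668 / 1.086
Step 4: Dry density = 1536 kg/m^3

1536


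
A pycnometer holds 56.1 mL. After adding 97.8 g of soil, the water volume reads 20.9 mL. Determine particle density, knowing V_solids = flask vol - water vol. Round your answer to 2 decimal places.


Step 1: Volume of solids = flask volume - water volume with soil
Step 2: V_solids = 56.1 - 20.9 = 35.2 mL
Step 3: Particle density = mass / V_solids = 97.8 / 35.2 = 2.78 g/cm^3

2.78


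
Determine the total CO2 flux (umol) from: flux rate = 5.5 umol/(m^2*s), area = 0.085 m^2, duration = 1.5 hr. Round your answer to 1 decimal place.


Step 1: Convert time to seconds: 1.5 hr * 3600 = 5400.0 s
Step 2: Total = flux * area * time_s
Step 3: Total = 5.5 * 0.085 * 5400.0
Step 4: Total = 2524.5 umol

2524.5


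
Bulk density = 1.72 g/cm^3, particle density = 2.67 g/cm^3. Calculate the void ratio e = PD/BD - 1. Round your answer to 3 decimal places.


Step 1: e = PD / BD - 1
Step 2: e = 2.67 / 1.72 - 1
Step 3: e = 1.55233 - 1
Step 4: e = 0.552

0.552


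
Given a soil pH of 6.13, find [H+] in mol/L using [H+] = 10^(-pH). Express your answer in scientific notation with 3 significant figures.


Step 1: [H+] = 10^(-pH)
Step 2: [H+] = 10^(-6.13)
Step 3: [H+] = 7.41e-07 mol/L

7.41e-07


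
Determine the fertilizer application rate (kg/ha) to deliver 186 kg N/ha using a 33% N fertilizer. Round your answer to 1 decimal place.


Step 1: Fertilizer rate = target N / (N content / 100)
Step 2: Rate = 186 / (33 / 100)
Step 3: Rate = 186 / 0.33
Step 4: Rate = 563.6 kg/ha

563.6


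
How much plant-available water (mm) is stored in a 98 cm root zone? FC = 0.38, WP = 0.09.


Step 1: Available water = (FC - WP) * depth * 10
Step 2: AW = (0.38 - 0.09) * 98 * 10
Step 3: AW = 0.29 * 98 * 10
Step 4: AW = 284.2 mm

284.2


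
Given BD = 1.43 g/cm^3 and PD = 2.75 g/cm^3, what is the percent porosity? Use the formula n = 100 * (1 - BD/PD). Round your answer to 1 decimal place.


Step 1: Formula: n = 100 * (1 - BD / PD)
Step 2: n = 100 * (1 - 1.43 / 2.75)
Step 3: n = 100 * (1 - 0.52)
Step 4: n = 48.0%

48.0


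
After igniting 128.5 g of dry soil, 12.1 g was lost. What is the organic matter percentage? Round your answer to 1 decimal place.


Step 1: OM% = 100 * LOI / sample mass
Step 2: OM = 100 * 12.1 / 128.5
Step 3: OM = 9.4%

9.4


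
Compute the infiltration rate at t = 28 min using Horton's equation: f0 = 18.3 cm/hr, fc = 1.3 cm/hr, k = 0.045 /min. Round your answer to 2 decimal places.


Step 1: f = fc + (f0 - fc) * exp(-k * t)
Step 2: exp(-0.045 * 28) = 0.283654
Step 3: f = 1.3 + (18.3 - 1.3) * 0.283654
Step 4: f = 1.3 + 17.0 * 0.283654
Step 5: f = 6.12 cm/hr

6.12


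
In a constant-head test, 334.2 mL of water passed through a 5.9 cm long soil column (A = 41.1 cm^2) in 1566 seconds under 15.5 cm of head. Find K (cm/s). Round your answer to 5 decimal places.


Step 1: K = Q * L / (A * t * h)
Step 2: Numerator = 334.2 * 5.9 = 1971.78
Step 3: Denominator = 41.1 * 1566 * 15.5 = 997620.3
Step 4: K = 1971.78 / 997620.3 = 0.00198 cm/s

0.00198


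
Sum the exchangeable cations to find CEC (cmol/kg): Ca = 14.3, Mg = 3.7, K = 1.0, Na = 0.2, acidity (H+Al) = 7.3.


Step 1: CEC = Ca + Mg + K + Na + (H+Al)
Step 2: CEC = 14.3 + 3.7 + 1.0 + 0.2 + 7.3
Step 3: CEC = 26.5 cmol/kg

26.5


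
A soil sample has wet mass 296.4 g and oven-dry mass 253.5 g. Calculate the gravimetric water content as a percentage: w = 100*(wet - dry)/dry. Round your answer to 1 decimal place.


Step 1: Water mass = wet - dry = 296.4 - 253.5 = 42.9 g
Step 2: w = 100 * water mass / dry mass
Step 3: w = 100 * 42.9 / 253.5 = 16.9%

16.9


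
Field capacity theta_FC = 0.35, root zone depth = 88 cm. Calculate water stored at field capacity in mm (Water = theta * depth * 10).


Step 1: Water (mm) = theta_FC * depth (cm) * 10
Step 2: Water = 0.35 * 88 * 10
Step 3: Water = 308.0 mm

308.0


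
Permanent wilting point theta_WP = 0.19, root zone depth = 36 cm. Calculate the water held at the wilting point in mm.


Step 1: Water (mm) = theta_WP * depth * 10
Step 2: Water = 0.19 * 36 * 10
Step 3: Water = 68.4 mm

68.4


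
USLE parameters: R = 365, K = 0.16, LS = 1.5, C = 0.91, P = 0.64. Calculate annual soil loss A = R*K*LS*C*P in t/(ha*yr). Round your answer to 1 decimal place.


Step 1: A = R * K * LS * C * P
Step 2: R * K = 365 * 0.16 = 58.4
Step 3: (R*K) * LS = 58.4 * 1.5 = 87.6
Step 4: * C * P = 87.6 * 0.91 * 0.64 = 51.0
Step 5: A = 51.0 t/(ha*yr)

51.0


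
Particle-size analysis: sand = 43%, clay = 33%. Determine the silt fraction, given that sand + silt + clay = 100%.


Step 1: sand + silt + clay = 100%
Step 2: silt = 100 - sand - clay
Step 3: silt = 100 - 43 - 33
Step 4: silt = 24%

24


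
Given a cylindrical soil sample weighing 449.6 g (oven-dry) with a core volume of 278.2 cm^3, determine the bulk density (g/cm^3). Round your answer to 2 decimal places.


Step 1: Identify the formula: BD = dry mass / volume
Step 2: Substitute values: BD = 449.6 / 278.2
Step 3: BD = 1.62 g/cm^3

1.62


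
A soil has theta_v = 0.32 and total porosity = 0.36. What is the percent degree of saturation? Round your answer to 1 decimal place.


Step 1: S = 100 * theta_v / n
Step 2: S = 100 * 0.32 / 0.36
Step 3: S = 88.9%

88.9


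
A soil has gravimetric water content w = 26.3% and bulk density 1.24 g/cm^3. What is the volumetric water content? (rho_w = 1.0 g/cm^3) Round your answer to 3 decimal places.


Step 1: theta = (w / 100) * BD / rho_w
Step 2: theta = (26.3 / 100) * 1.24 / 1.0
Step 3: theta = 0.263 * 1.24
Step 4: theta = 0.326

0.326


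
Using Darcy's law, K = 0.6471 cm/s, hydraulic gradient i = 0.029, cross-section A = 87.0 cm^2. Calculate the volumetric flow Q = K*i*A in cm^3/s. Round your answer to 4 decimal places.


Step 1: Apply Darcy's law: Q = K * i * A
Step 2: Q = 0.6471 * 0.029 * 87.0
Step 3: Q = 1.6326 cm^3/s

1.6326


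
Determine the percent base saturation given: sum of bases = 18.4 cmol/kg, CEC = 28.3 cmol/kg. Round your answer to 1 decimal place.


Step 1: BS = 100 * (sum of bases) / CEC
Step 2: BS = 100 * 18.4 / 28.3
Step 3: BS = 65.0%

65.0


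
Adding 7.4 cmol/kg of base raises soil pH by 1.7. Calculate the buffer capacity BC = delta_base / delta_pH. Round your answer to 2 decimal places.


Step 1: BC = change in base / change in pH
Step 2: BC = 7.4 / 1.7
Step 3: BC = 4.35 cmol/(kg*pH unit)

4.35


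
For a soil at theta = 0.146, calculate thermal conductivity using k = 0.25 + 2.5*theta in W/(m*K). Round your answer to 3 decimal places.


Step 1: k = 0.25 + 2.5 * theta
Step 2: k = 0.25 + 2.5 * 0.146
Step 3: k = 0.25 + 0.365
Step 4: k = 0.615 W/(m*K)

0.615


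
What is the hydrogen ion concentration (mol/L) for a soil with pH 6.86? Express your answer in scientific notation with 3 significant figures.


Step 1: [H+] = 10^(-pH)
Step 2: [H+] = 10^(-6.86)
Step 3: [H+] = 1.38e-07 mol/L

1.38e-07


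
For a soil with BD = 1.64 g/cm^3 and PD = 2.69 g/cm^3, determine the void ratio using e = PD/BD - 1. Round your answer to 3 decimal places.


Step 1: e = PD / BD - 1
Step 2: e = 2.69 / 1.64 - 1
Step 3: e = 1.64024 - 1
Step 4: e = 0.64

0.64


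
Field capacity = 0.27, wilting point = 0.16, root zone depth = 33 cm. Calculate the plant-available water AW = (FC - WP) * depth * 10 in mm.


Step 1: Available water = (FC - WP) * depth * 10
Step 2: AW = (0.27 - 0.16) * 33 * 10
Step 3: AW = 0.11 * 33 * 10
Step 4: AW = 36.3 mm

36.3


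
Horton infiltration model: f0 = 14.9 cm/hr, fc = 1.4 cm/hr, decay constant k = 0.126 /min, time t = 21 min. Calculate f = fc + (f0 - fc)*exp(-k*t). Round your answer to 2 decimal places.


Step 1: f = fc + (f0 - fc) * exp(-k * t)
Step 2: exp(-0.126 * 21) = 0.070934
Step 3: f = 1.4 + (14.9 - 1.4) * 0.070934
Step 4: f = 1.4 + 13.5 * 0.070934
Step 5: f = 2.36 cm/hr

2.36


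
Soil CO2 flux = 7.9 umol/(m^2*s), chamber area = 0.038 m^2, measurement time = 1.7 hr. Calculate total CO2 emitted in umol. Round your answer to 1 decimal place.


Step 1: Convert time to seconds: 1.7 hr * 3600 = 6120.0 s
Step 2: Total = flux * area * time_s
Step 3: Total = 7.9 * 0.038 * 6120.0
Step 4: Total = 1837.2 umol

1837.2


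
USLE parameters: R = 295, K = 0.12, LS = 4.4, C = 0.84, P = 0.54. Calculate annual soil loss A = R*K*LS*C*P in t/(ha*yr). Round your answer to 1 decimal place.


Step 1: A = R * K * LS * C * P
Step 2: R * K = 295 * 0.12 = 35.4
Step 3: (R*K) * LS = 35.4 * 4.4 = 155.76
Step 4: * C * P = 155.76 * 0.84 * 0.54 = 70.7
Step 5: A = 70.7 t/(ha*yr)

70.7


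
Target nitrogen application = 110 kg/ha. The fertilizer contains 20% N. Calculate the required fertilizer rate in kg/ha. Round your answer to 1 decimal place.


Step 1: Fertilizer rate = target N / (N content / 100)
Step 2: Rate = 110 / (20 / 100)
Step 3: Rate = 110 / 0.2
Step 4: Rate = 550.0 kg/ha

550.0


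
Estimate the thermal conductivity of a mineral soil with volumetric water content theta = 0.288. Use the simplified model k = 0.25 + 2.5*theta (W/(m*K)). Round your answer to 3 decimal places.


Step 1: k = 0.25 + 2.5 * theta
Step 2: k = 0.25 + 2.5 * 0.288
Step 3: k = 0.25 + 0.72
Step 4: k = 0.97 W/(m*K)

0.97


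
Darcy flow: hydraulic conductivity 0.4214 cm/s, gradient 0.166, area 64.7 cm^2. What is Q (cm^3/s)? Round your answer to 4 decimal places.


Step 1: Apply Darcy's law: Q = K * i * A
Step 2: Q = 0.4214 * 0.166 * 64.7
Step 3: Q = 4.5259 cm^3/s

4.5259


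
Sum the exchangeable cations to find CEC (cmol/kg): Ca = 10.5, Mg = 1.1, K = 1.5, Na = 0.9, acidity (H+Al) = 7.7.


Step 1: CEC = Ca + Mg + K + Na + (H+Al)
Step 2: CEC = 10.5 + 1.1 + 1.5 + 0.9 + 7.7
Step 3: CEC = 21.7 cmol/kg

21.7


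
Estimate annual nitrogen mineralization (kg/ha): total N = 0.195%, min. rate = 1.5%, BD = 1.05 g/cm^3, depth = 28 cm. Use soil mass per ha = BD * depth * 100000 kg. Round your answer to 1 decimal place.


Step 1: Soil mass per ha = BD * depth * 100000 = 1.05 * 28 * 100000 = 2940000 kg
Step 2: Total N pool = soil mass * N%/100 = 2940000 * 0.195/100 = 5733.0 kg/ha
Step 3: N mineralized = N pool * rate%/100 = 5733.0 * 1.5/100 = 86.0 kg/ha/yr

86.0


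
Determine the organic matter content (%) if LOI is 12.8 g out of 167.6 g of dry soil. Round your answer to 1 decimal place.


Step 1: OM% = 100 * LOI / sample mass
Step 2: OM = 100 * 12.8 / 167.6
Step 3: OM = 7.6%

7.6


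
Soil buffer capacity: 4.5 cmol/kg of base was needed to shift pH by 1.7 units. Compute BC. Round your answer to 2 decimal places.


Step 1: BC = change in base / change in pH
Step 2: BC = 4.5 / 1.7
Step 3: BC = 2.65 cmol/(kg*pH unit)

2.65


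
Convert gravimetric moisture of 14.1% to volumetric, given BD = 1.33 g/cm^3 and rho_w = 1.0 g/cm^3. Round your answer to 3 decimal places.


Step 1: theta = (w / 100) * BD / rho_w
Step 2: theta = (14.1 / 100) * 1.33 / 1.0
Step 3: theta = 0.141 * 1.33
Step 4: theta = 0.188

0.188


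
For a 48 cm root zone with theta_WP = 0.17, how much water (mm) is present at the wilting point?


Step 1: Water (mm) = theta_WP * depth * 10
Step 2: Water = 0.17 * 48 * 10
Step 3: Water = 81.6 mm

81.6


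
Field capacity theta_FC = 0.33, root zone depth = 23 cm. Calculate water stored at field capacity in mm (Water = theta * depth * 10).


Step 1: Water (mm) = theta_FC * depth (cm) * 10
Step 2: Water = 0.33 * 23 * 10
Step 3: Water = 75.9 mm

75.9


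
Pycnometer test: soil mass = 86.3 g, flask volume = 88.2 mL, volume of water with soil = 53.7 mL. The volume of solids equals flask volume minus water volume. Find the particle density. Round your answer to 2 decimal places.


Step 1: Volume of solids = flask volume - water volume with soil
Step 2: V_solids = 88.2 - 53.7 = 34.5 mL
Step 3: Particle density = mass / V_solids = 86.3 / 34.5 = 2.5 g/cm^3

2.5


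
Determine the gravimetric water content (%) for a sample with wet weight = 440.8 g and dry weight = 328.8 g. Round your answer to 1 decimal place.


Step 1: Water mass = wet - dry = 440.8 - 328.8 = 112.0 g
Step 2: w = 100 * water mass / dry mass
Step 3: w = 100 * 112.0 / 328.8 = 34.1%

34.1


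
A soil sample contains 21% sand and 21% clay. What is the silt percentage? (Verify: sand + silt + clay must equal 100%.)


Step 1: sand + silt + clay = 100%
Step 2: silt = 100 - sand - clay
Step 3: silt = 100 - 21 - 21
Step 4: silt = 58%

58


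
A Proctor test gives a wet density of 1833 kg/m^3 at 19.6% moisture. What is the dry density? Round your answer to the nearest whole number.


Step 1: Dry density = wet density / (1 + w/100)
Step 2: Dry density = 1833 / (1 + 19.6/100)
Step 3: Dry density = 1833 / 1.196
Step 4: Dry density = 1533 kg/m^3

1533


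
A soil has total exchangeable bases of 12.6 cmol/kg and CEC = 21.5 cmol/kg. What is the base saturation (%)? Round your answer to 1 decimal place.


Step 1: BS = 100 * (sum of bases) / CEC
Step 2: BS = 100 * 12.6 / 21.5
Step 3: BS = 58.6%

58.6


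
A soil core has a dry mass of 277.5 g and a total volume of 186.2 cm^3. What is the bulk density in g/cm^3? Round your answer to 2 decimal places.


Step 1: Identify the formula: BD = dry mass / volume
Step 2: Substitute values: BD = 277.5 / 186.2
Step 3: BD = 1.49 g/cm^3

1.49


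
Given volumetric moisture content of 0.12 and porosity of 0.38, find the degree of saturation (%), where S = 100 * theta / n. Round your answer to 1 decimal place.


Step 1: S = 100 * theta_v / n
Step 2: S = 100 * 0.12 / 0.38
Step 3: S = 31.6%

31.6


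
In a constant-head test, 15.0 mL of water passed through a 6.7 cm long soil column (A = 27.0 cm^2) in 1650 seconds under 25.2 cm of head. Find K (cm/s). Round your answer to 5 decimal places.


Step 1: K = Q * L / (A * t * h)
Step 2: Numerator = 15.0 * 6.7 = 100.5
Step 3: Denominator = 27.0 * 1650 * 25.2 = 1122660.0
Step 4: K = 100.5 / 1122660.0 = 0.00009 cm/s

0.00009


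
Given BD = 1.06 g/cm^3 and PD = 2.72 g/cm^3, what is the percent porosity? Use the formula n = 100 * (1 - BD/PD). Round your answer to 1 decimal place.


Step 1: Formula: n = 100 * (1 - BD / PD)
Step 2: n = 100 * (1 - 1.06 / 2.72)
Step 3: n = 100 * (1 - 0.38971)
Step 4: n = 61.0%

61.0


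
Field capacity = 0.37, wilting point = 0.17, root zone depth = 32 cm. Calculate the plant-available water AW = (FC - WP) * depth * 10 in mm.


Step 1: Available water = (FC - WP) * depth * 10
Step 2: AW = (0.37 - 0.17) * 32 * 10
Step 3: AW = 0.2 * 32 * 10
Step 4: AW = 64.0 mm

64.0


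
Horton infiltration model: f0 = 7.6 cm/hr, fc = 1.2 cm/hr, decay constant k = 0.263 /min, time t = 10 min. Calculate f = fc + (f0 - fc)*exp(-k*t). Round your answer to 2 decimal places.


Step 1: f = fc + (f0 - fc) * exp(-k * t)
Step 2: exp(-0.263 * 10) = 0.072078
Step 3: f = 1.2 + (7.6 - 1.2) * 0.072078
Step 4: f = 1.2 + 6.4 * 0.072078
Step 5: f = 1.66 cm/hr

1.66


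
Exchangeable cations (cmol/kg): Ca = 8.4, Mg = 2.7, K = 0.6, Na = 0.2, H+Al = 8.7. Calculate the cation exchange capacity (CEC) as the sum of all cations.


Step 1: CEC = Ca + Mg + K + Na + (H+Al)
Step 2: CEC = 8.4 + 2.7 + 0.6 + 0.2 + 8.7
Step 3: CEC = 20.6 cmol/kg

20.6


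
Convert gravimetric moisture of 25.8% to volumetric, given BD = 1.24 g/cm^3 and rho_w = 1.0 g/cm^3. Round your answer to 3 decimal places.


Step 1: theta = (w / 100) * BD / rho_w
Step 2: theta = (25.8 / 100) * 1.24 / 1.0
Step 3: theta = 0.258 * 1.24
Step 4: theta = 0.32

0.32


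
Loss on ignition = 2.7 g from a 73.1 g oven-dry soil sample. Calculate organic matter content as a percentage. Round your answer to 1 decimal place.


Step 1: OM% = 100 * LOI / sample mass
Step 2: OM = 100 * 2.7 / 73.1
Step 3: OM = 3.7%

3.7


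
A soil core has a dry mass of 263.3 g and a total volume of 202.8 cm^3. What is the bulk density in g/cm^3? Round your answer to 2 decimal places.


Step 1: Identify the formula: BD = dry mass / volume
Step 2: Substitute values: BD = 263.3 / 202.8
Step 3: BD = 1.3 g/cm^3

1.3


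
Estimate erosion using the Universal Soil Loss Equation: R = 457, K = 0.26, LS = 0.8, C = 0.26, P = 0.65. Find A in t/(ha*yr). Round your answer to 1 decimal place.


Step 1: A = R * K * LS * C * P
Step 2: R * K = 457 * 0.26 = 118.82
Step 3: (R*K) * LS = 118.82 * 0.8 = 95.056
Step 4: * C * P = 95.056 * 0.26 * 0.65 = 16.1
Step 5: A = 16.1 t/(ha*yr)

16.1


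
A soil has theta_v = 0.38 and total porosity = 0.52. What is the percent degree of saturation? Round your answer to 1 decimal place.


Step 1: S = 100 * theta_v / n
Step 2: S = 100 * 0.38 / 0.52
Step 3: S = 73.1%

73.1


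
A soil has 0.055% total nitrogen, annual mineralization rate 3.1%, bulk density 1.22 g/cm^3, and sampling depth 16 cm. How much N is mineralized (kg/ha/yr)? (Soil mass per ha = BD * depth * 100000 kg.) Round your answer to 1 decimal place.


Step 1: Soil mass per ha = BD * depth * 100000 = 1.22 * 16 * 100000 = 1952000 kg
Step 2: Total N pool = soil mass * N%/100 = 1952000 * 0.055/100 = 1073.6 kg/ha
Step 3: N mineralized = N pool * rate%/100 = 1073.6 * 3.1/100 = 33.3 kg/ha/yr

33.3


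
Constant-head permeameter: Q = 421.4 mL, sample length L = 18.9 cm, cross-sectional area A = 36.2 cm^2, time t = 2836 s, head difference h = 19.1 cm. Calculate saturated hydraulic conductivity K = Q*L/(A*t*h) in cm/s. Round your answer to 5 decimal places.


Step 1: K = Q * L / (A * t * h)
Step 2: Numerator = 421.4 * 18.9 = 7964.46
Step 3: Denominator = 36.2 * 2836 * 19.1 = 1960867.12
Step 4: K = 7964.46 / 1960867.12 = 0.00406 cm/s

0.00406


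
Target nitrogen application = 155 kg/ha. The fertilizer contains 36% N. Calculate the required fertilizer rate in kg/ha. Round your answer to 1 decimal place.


Step 1: Fertilizer rate = target N / (N content / 100)
Step 2: Rate = 155 / (36 / 100)
Step 3: Rate = 155 / 0.36
Step 4: Rate = 430.6 kg/ha

430.6


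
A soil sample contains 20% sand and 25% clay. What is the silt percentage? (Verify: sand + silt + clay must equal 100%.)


Step 1: sand + silt + clay = 100%
Step 2: silt = 100 - sand - clay
Step 3: silt = 100 - 20 - 25
Step 4: silt = 55%

55


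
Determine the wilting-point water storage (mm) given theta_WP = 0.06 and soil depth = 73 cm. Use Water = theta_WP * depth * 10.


Step 1: Water (mm) = theta_WP * depth * 10
Step 2: Water = 0.06 * 73 * 10
Step 3: Water = 43.8 mm

43.8


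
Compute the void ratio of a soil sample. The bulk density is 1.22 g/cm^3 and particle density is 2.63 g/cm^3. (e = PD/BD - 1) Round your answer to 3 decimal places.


Step 1: e = PD / BD - 1
Step 2: e = 2.63 / 1.22 - 1
Step 3: e = 2.15574 - 1
Step 4: e = 1.156

1.156


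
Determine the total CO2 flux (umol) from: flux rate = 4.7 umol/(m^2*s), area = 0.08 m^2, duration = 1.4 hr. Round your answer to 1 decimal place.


Step 1: Convert time to seconds: 1.4 hr * 3600 = 5040.0 s
Step 2: Total = flux * area * time_s
Step 3: Total = 4.7 * 0.08 * 5040.0
Step 4: Total = 1895.0 umol

1895.0


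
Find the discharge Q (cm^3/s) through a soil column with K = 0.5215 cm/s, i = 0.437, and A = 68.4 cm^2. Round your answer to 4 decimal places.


Step 1: Apply Darcy's law: Q = K * i * A
Step 2: Q = 0.5215 * 0.437 * 68.4
Step 3: Q = 15.5881 cm^3/s

15.5881


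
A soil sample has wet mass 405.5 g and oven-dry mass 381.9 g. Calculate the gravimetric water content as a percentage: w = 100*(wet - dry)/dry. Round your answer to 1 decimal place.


Step 1: Water mass = wet - dry = 405.5 - 381.9 = 23.6 g
Step 2: w = 100 * water mass / dry mass
Step 3: w = 100 * 23.6 / 381.9 = 6.2%

6.2


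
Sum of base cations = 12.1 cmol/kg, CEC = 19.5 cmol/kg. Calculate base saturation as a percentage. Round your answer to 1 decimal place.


Step 1: BS = 100 * (sum of bases) / CEC
Step 2: BS = 100 * 12.1 / 19.5
Step 3: BS = 62.1%

62.1


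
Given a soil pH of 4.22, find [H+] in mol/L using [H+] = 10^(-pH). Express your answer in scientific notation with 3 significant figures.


Step 1: [H+] = 10^(-pH)
Step 2: [H+] = 10^(-4.22)
Step 3: [H+] = 6.03e-05 mol/L

6.03e-05


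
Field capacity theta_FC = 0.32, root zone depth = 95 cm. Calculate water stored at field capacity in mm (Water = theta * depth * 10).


Step 1: Water (mm) = theta_FC * depth (cm) * 10
Step 2: Water = 0.32 * 95 * 10
Step 3: Water = 304.0 mm

304.0


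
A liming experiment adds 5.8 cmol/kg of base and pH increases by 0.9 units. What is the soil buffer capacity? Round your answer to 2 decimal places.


Step 1: BC = change in base / change in pH
Step 2: BC = 5.8 / 0.9
Step 3: BC = 6.44 cmol/(kg*pH unit)

6.44


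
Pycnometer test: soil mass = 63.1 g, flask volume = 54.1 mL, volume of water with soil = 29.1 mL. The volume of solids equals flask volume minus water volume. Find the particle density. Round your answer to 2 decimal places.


Step 1: Volume of solids = flask volume - water volume with soil
Step 2: V_solids = 54.1 - 29.1 = 25.0 mL
Step 3: Particle density = mass / V_solids = 63.1 / 25.0 = 2.52 g/cm^3

2.52


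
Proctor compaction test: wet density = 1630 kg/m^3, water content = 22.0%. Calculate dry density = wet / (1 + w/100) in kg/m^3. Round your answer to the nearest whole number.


Step 1: Dry density = wet density / (1 + w/100)
Step 2: Dry density = 1630 / (1 + 22.0/100)
Step 3: Dry density = 1630 / 1.22
Step 4: Dry density = 1336 kg/m^3

1336


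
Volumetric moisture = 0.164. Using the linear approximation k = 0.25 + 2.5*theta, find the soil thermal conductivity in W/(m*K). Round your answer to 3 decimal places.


Step 1: k = 0.25 + 2.5 * theta
Step 2: k = 0.25 + 2.5 * 0.164
Step 3: k = 0.25 + 0.41
Step 4: k = 0.66 W/(m*K)

0.66


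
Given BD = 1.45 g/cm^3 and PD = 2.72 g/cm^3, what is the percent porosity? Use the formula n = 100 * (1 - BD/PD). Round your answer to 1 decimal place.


Step 1: Formula: n = 100 * (1 - BD / PD)
Step 2: n = 100 * (1 - 1.45 / 2.72)
Step 3: n = 100 * (1 - 0.53309)
Step 4: n = 46.7%

46.7


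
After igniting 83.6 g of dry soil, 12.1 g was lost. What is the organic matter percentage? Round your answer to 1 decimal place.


Step 1: OM% = 100 * LOI / sample mass
Step 2: OM = 100 * 12.1 / 83.6
Step 3: OM = 14.5%

14.5


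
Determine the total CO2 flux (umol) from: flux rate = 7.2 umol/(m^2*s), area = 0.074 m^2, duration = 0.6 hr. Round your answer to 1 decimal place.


Step 1: Convert time to seconds: 0.6 hr * 3600 = 2160.0 s
Step 2: Total = flux * area * time_s
Step 3: Total = 7.2 * 0.074 * 2160.0
Step 4: Total = 1150.8 umol

1150.8


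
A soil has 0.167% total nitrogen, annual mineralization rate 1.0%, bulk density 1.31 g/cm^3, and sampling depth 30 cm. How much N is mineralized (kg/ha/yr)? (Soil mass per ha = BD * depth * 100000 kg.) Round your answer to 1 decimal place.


Step 1: Soil mass per ha = BD * depth * 100000 = 1.31 * 30 * 100000 = 3930000 kg
Step 2: Total N pool = soil mass * N%/100 = 3930000 * 0.167/100 = 6563.1 kg/ha
Step 3: N mineralized = N pool * rate%/100 = 6563.1 * 1.0/100 = 65.6 kg/ha/yr

65.6


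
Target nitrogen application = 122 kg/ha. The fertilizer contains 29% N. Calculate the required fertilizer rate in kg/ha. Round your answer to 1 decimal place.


Step 1: Fertilizer rate = target N / (N content / 100)
Step 2: Rate = 122 / (29 / 100)
Step 3: Rate = 122 / 0.29
Step 4: Rate = 420.7 kg/ha

420.7


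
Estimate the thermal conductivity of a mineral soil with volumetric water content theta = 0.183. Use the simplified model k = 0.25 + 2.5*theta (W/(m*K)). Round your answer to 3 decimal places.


Step 1: k = 0.25 + 2.5 * theta
Step 2: k = 0.25 + 2.5 * 0.183
Step 3: k = 0.25 + 0.458
Step 4: k = 0.708 W/(m*K)

0.708


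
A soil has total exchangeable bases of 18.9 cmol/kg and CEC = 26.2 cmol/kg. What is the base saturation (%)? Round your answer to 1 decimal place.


Step 1: BS = 100 * (sum of bases) / CEC
Step 2: BS = 100 * 18.9 / 26.2
Step 3: BS = 72.1%

72.1


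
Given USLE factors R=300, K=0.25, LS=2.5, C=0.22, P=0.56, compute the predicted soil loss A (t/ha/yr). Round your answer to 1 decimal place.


Step 1: A = R * K * LS * C * P
Step 2: R * K = 300 * 0.25 = 75.0
Step 3: (R*K) * LS = 75.0 * 2.5 = 187.5
Step 4: * C * P = 187.5 * 0.22 * 0.56 = 23.1
Step 5: A = 23.1 t/(ha*yr)

23.1


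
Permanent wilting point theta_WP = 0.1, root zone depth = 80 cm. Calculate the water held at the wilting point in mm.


Step 1: Water (mm) = theta_WP * depth * 10
Step 2: Water = 0.1 * 80 * 10
Step 3: Water = 80.0 mm

80.0


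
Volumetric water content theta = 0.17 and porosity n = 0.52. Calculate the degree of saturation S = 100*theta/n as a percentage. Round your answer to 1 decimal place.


Step 1: S = 100 * theta_v / n
Step 2: S = 100 * 0.17 / 0.52
Step 3: S = 32.7%

32.7


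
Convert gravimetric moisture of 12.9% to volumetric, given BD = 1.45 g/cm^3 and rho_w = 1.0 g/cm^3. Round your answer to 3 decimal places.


Step 1: theta = (w / 100) * BD / rho_w
Step 2: theta = (12.9 / 100) * 1.45 / 1.0
Step 3: theta = 0.129 * 1.45
Step 4: theta = 0.187

0.187


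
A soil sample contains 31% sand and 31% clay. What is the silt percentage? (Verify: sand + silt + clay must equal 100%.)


Step 1: sand + silt + clay = 100%
Step 2: silt = 100 - sand - clay
Step 3: silt = 100 - 31 - 31
Step 4: silt = 38%

38


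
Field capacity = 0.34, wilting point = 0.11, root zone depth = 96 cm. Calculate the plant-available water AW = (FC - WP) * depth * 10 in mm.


Step 1: Available water = (FC - WP) * depth * 10
Step 2: AW = (0.34 - 0.11) * 96 * 10
Step 3: AW = 0.23 * 96 * 10
Step 4: AW = 220.8 mm

220.8


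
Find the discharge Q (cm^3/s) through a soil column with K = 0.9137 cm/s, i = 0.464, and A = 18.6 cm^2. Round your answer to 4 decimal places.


Step 1: Apply Darcy's law: Q = K * i * A
Step 2: Q = 0.9137 * 0.464 * 18.6
Step 3: Q = 7.8856 cm^3/s

7.8856


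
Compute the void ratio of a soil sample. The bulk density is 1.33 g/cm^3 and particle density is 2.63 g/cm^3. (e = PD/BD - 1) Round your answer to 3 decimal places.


Step 1: e = PD / BD - 1
Step 2: e = 2.63 / 1.33 - 1
Step 3: e = 1.97744 - 1
Step 4: e = 0.977

0.977


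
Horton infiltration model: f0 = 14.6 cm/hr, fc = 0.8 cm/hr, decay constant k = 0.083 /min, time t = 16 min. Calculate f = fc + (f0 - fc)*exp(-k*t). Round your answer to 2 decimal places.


Step 1: f = fc + (f0 - fc) * exp(-k * t)
Step 2: exp(-0.083 * 16) = 0.265007
Step 3: f = 0.8 + (14.6 - 0.8) * 0.265007
Step 4: f = 0.8 + 13.8 * 0.265007
Step 5: f = 4.46 cm/hr

4.46


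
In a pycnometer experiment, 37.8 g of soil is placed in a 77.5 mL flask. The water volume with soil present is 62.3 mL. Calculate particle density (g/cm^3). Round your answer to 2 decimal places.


Step 1: Volume of solids = flask volume - water volume with soil
Step 2: V_solids = 77.5 - 62.3 = 15.2 mL
Step 3: Particle density = mass / V_solids = 37.8 / 15.2 = 2.49 g/cm^3

2.49


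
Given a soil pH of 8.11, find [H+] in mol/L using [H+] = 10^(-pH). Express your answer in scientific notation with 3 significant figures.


Step 1: [H+] = 10^(-pH)
Step 2: [H+] = 10^(-8.11)
Step 3: [H+] = 7.76e-09 mol/L

7.76e-09


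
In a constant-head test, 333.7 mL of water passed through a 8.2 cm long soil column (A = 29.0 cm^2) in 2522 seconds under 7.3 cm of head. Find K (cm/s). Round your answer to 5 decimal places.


Step 1: K = Q * L / (A * t * h)
Step 2: Numerator = 333.7 * 8.2 = 2736.34
Step 3: Denominator = 29.0 * 2522 * 7.3 = 533907.4
Step 4: K = 2736.34 / 533907.4 = 0.00513 cm/s

0.00513


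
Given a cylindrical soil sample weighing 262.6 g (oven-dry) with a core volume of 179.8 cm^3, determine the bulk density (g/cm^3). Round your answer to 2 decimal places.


Step 1: Identify the formula: BD = dry mass / volume
Step 2: Substitute values: BD = 262.6 / 179.8
Step 3: BD = 1.46 g/cm^3

1.46


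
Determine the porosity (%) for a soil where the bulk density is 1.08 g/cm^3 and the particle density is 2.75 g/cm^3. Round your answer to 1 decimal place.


Step 1: Formula: n = 100 * (1 - BD / PD)
Step 2: n = 100 * (1 - 1.08 / 2.75)
Step 3: n = 100 * (1 - 0.39273)
Step 4: n = 60.7%

60.7


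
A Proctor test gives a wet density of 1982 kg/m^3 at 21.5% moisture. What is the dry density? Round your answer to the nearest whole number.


Step 1: Dry density = wet density / (1 + w/100)
Step 2: Dry density = 1982 / (1 + 21.5/100)
Step 3: Dry density = 1982 / 1.215
Step 4: Dry density = 1631 kg/m^3

1631


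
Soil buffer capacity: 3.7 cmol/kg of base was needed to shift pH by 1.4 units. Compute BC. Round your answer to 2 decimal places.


Step 1: BC = change in base / change in pH
Step 2: BC = 3.7 / 1.4
Step 3: BC = 2.64 cmol/(kg*pH unit)

2.64


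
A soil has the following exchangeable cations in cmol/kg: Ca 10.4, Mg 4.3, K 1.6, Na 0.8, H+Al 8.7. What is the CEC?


Step 1: CEC = Ca + Mg + K + Na + (H+Al)
Step 2: CEC = 10.4 + 4.3 + 1.6 + 0.8 + 8.7
Step 3: CEC = 25.8 cmol/kg

25.8


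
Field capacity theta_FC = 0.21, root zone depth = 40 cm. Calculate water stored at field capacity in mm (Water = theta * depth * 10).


Step 1: Water (mm) = theta_FC * depth (cm) * 10
Step 2: Water = 0.21 * 40 * 10
Step 3: Water = 84.0 mm

84.0


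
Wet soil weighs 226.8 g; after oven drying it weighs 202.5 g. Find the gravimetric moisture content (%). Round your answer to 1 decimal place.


Step 1: Water mass = wet - dry = 226.8 - 202.5 = 24.3 g
Step 2: w = 100 * water mass / dry mass
Step 3: w = 100 * 24.3 / 202.5 = 12.0%

12.0


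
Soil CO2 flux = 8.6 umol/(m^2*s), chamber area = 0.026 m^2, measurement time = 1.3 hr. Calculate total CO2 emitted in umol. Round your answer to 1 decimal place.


Step 1: Convert time to seconds: 1.3 hr * 3600 = 4680.0 s
Step 2: Total = flux * area * time_s
Step 3: Total = 8.6 * 0.026 * 4680.0
Step 4: Total = 1046.4 umol

1046.4


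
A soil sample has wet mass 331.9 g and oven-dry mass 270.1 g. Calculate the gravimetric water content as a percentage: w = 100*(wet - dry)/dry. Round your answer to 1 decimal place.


Step 1: Water mass = wet - dry = 331.9 - 270.1 = 61.8 g
Step 2: w = 100 * water mass / dry mass
Step 3: w = 100 * 61.8 / 270.1 = 22.9%

22.9


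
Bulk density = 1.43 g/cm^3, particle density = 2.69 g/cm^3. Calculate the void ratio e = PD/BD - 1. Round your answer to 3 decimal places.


Step 1: e = PD / BD - 1
Step 2: e = 2.69 / 1.43 - 1
Step 3: e = 1.88112 - 1
Step 4: e = 0.881

0.881


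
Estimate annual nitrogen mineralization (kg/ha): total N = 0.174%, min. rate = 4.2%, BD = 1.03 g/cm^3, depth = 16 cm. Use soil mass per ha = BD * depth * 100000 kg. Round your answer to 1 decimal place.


Step 1: Soil mass per ha = BD * depth * 100000 = 1.03 * 16 * 100000 = 1648000 kg
Step 2: Total N pool = soil mass * N%/100 = 1648000 * 0.174/100 = 2867.52 kg/ha
Step 3: N mineralized = N pool * rate%/100 = 2867.52 * 4.2/100 = 120.4 kg/ha/yr

120.4


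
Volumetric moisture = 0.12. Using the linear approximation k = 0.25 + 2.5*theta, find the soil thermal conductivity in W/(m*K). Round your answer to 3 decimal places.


Step 1: k = 0.25 + 2.5 * theta
Step 2: k = 0.25 + 2.5 * 0.12
Step 3: k = 0.25 + 0.3
Step 4: k = 0.55 W/(m*K)

0.55


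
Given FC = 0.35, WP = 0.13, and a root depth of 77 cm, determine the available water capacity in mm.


Step 1: Available water = (FC - WP) * depth * 10
Step 2: AW = (0.35 - 0.13) * 77 * 10
Step 3: AW = 0.22 * 77 * 10
Step 4: AW = 169.4 mm

169.4


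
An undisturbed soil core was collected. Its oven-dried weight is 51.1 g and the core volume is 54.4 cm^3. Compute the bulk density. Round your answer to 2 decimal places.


Step 1: Identify the formula: BD = dry mass / volume
Step 2: Substitute values: BD = 51.1 / 54.4
Step 3: BD = 0.94 g/cm^3

0.94


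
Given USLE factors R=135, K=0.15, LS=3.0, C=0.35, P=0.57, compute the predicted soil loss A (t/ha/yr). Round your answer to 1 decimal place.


Step 1: A = R * K * LS * C * P
Step 2: R * K = 135 * 0.15 = 20.25
Step 3: (R*K) * LS = 20.25 * 3.0 = 60.75
Step 4: * C * P = 60.75 * 0.35 * 0.57 = 12.1
Step 5: A = 12.1 t/(ha*yr)

12.1


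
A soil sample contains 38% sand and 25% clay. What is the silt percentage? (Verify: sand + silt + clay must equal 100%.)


Step 1: sand + silt + clay = 100%
Step 2: silt = 100 - sand - clay
Step 3: silt = 100 - 38 - 25
Step 4: silt = 37%

37


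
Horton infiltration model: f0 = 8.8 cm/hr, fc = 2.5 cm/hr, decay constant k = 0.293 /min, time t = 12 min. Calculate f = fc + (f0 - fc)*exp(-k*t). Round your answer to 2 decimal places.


Step 1: f = fc + (f0 - fc) * exp(-k * t)
Step 2: exp(-0.293 * 12) = 0.029718
Step 3: f = 2.5 + (8.8 - 2.5) * 0.029718
Step 4: f = 2.5 + 6.3 * 0.029718
Step 5: f = 2.69 cm/hr

2.69


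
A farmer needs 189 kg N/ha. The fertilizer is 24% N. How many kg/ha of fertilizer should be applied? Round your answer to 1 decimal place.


Step 1: Fertilizer rate = target N / (N content / 100)
Step 2: Rate = 189 / (24 / 100)
Step 3: Rate = 189 / 0.24
Step 4: Rate = 787.5 kg/ha

787.5


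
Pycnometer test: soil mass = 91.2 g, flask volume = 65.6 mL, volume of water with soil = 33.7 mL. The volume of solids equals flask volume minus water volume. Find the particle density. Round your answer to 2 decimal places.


Step 1: Volume of solids = flask volume - water volume with soil
Step 2: V_solids = 65.6 - 33.7 = 31.9 mL
Step 3: Particle density = mass / V_solids = 91.2 / 31.9 = 2.86 g/cm^3

2.86


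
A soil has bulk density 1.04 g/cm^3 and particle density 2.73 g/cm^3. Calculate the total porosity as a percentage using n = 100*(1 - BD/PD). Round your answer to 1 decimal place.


Step 1: Formula: n = 100 * (1 - BD / PD)
Step 2: n = 100 * (1 - 1.04 / 2.73)
Step 3: n = 100 * (1 - 0.38095)
Step 4: n = 61.9%

61.9


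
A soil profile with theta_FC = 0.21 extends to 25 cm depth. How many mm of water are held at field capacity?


Step 1: Water (mm) = theta_FC * depth (cm) * 10
Step 2: Water = 0.21 * 25 * 10
Step 3: Water = 52.5 mm

52.5


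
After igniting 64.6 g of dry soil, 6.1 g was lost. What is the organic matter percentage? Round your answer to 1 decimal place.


Step 1: OM% = 100 * LOI / sample mass
Step 2: OM = 100 * 6.1 / 64.6
Step 3: OM = 9.4%

9.4


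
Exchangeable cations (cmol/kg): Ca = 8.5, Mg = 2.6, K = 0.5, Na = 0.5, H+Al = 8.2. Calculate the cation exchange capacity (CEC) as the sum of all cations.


Step 1: CEC = Ca + Mg + K + Na + (H+Al)
Step 2: CEC = 8.5 + 2.6 + 0.5 + 0.5 + 8.2
Step 3: CEC = 20.3 cmol/kg

20.3


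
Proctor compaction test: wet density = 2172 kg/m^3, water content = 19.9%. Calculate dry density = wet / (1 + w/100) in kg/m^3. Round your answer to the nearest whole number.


Step 1: Dry density = wet density / (1 + w/100)
Step 2: Dry density = 2172 / (1 + 19.9/100)
Step 3: Dry density = 2172 / 1.199
Step 4: Dry density = 1812 kg/m^3

1812


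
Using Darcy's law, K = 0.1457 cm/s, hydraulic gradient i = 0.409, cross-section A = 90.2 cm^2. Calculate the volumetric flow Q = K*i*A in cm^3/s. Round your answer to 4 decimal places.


Step 1: Apply Darcy's law: Q = K * i * A
Step 2: Q = 0.1457 * 0.409 * 90.2
Step 3: Q = 5.3751 cm^3/s

5.3751


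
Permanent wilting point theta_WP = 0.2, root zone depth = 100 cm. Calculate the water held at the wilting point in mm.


Step 1: Water (mm) = theta_WP * depth * 10
Step 2: Water = 0.2 * 100 * 10
Step 3: Water = 200.0 mm

200.0


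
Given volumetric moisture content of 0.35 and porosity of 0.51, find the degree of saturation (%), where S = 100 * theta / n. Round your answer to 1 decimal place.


Step 1: S = 100 * theta_v / n
Step 2: S = 100 * 0.35 / 0.51
Step 3: S = 68.6%

68.6


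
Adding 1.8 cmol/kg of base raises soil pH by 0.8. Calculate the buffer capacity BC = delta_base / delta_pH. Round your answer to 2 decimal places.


Step 1: BC = change in base / change in pH
Step 2: BC = 1.8 / 0.8
Step 3: BC = 2.25 cmol/(kg*pH unit)

2.25


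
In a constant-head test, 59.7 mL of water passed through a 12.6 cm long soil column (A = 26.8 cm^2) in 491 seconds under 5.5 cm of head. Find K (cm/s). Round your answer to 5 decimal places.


Step 1: K = Q * L / (A * t * h)
Step 2: Numerator = 59.7 * 12.6 = 752.22
Step 3: Denominator = 26.8 * 491 * 5.5 = 72373.4
Step 4: K = 752.22 / 72373.4 = 0.01039 cm/s

0.01039


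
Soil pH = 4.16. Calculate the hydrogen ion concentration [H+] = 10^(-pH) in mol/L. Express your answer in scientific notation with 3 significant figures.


Step 1: [H+] = 10^(-pH)
Step 2: [H+] = 10^(-4.16)
Step 3: [H+] = 6.92e-05 mol/L

6.92e-05


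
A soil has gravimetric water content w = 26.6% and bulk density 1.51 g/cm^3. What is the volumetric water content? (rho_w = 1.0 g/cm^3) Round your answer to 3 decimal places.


Step 1: theta = (w / 100) * BD / rho_w
Step 2: theta = (26.6 / 100) * 1.51 / 1.0
Step 3: theta = 0.266 * 1.51
Step 4: theta = 0.402

0.402


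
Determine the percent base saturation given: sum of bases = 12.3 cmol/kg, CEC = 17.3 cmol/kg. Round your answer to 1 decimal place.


Step 1: BS = 100 * (sum of bases) / CEC
Step 2: BS = 100 * 12.3 / 17.3
Step 3: BS = 71.1%

71.1


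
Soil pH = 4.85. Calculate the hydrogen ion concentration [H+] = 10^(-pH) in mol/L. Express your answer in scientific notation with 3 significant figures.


Step 1: [H+] = 10^(-pH)
Step 2: [H+] = 10^(-4.85)
Step 3: [H+] = 1.41e-05 mol/L

1.41e-05


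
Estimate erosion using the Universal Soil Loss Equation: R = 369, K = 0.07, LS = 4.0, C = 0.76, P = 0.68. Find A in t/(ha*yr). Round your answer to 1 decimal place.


Step 1: A = R * K * LS * C * P
Step 2: R * K = 369 * 0.07 = 25.83
Step 3: (R*K) * LS = 25.83 * 4.0 = 103.32
Step 4: * C * P = 103.32 * 0.76 * 0.68 = 53.4
Step 5: A = 53.4 t/(ha*yr)

53.4


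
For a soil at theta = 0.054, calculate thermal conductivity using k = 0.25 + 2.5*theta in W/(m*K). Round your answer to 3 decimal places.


Step 1: k = 0.25 + 2.5 * theta
Step 2: k = 0.25 + 2.5 * 0.054
Step 3: k = 0.25 + 0.135
Step 4: k = 0.385 W/(m*K)

0.385


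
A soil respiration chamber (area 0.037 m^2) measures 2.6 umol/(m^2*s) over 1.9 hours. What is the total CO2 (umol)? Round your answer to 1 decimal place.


Step 1: Convert time to seconds: 1.9 hr * 3600 = 6840.0 s
Step 2: Total = flux * area * time_s
Step 3: Total = 2.6 * 0.037 * 6840.0
Step 4: Total = 658.0 umol

658.0


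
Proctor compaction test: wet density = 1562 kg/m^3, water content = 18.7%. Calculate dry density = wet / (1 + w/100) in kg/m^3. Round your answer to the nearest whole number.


Step 1: Dry density = wet density / (1 + w/100)
Step 2: Dry density = 1562 / (1 + 18.7/100)
Step 3: Dry density = 1562 / 1.187
Step 4: Dry density = 1316 kg/m^3

1316


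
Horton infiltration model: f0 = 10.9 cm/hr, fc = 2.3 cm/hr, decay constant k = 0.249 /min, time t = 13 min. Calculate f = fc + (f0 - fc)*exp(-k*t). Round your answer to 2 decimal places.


Step 1: f = fc + (f0 - fc) * exp(-k * t)
Step 2: exp(-0.249 * 13) = 0.039282
Step 3: f = 2.3 + (10.9 - 2.3) * 0.039282
Step 4: f = 2.3 + 8.6 * 0.039282
Step 5: f = 2.64 cm/hr

2.64


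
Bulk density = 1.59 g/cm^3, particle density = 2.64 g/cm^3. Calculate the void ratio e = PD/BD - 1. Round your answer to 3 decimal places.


Step 1: e = PD / BD - 1
Step 2: e = 2.64 / 1.59 - 1
Step 3: e = 1.66038 - 1
Step 4: e = 0.66

0.66
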